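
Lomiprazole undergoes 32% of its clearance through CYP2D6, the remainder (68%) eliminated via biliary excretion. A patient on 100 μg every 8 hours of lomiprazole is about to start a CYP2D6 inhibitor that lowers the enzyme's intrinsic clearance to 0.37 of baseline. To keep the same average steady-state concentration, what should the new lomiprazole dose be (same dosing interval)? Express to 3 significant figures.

The CYP2D6 pathway (32% of clearance) drops to 0.37× activity: 0.32 × 0.37 = 0.1184.
Non-CYP routes (68%) are unchanged.
New clearance relative to baseline: 0.1184 + 0.68 = 0.7984.
Css,avg = (dose rate)/CL, so holding Css fixed requires dose ∝ CL: 100 × 0.7984 = 79.8 μg.

79.8 μg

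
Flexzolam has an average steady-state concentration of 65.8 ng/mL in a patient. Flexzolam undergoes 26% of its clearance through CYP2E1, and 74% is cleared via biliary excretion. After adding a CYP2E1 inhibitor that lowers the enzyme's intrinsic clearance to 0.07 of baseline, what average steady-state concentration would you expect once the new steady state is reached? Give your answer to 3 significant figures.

The CYP2E1 pathway (26% of clearance) falls to 0.07× activity: 0.26 × 0.07 = 0.0182.
The remaining 74% of clearance is unaffected.
New clearance relative to baseline: 0.0182 + 0.74 = 0.7582.
New average steady-state concentration = baseline ÷ relative clearance = 65.8 / 0.7582 = 86.8 ng/mL.

86.8 ng/mL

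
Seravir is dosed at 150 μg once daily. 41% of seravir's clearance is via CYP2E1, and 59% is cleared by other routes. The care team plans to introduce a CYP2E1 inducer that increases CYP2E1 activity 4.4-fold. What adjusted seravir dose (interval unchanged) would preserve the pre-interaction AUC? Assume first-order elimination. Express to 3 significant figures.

The CYP2E1 pathway (41% of clearance) rises to 4.4× activity: 0.41 × 4.4 = 1.804.
Non-CYP routes (59%) are unchanged.
CL_new/CL_old = 1.804 + 0.59 = 2.394.
To maintain the same steady-state level, dose must scale with clearance: new dose = 150 × 2.394 = 359 μg.

359 μg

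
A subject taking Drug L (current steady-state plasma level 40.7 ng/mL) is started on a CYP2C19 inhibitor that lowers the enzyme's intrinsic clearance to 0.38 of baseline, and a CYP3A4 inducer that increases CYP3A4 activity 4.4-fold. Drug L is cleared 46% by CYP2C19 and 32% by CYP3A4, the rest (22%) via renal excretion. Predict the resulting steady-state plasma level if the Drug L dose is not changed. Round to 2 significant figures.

23 ng/mL

CYP2C19: 0.46 × 0.38 = 0.1748
CYP3A4: 0.32 × 4.4 = 1.408
Other: 0.22 (unchanged)
Relative clearance = 0.1748 + 1.408 + 0.22 = 1.8028.
New steady-state plasma level = 40.7 / 1.8028 = 23 ng/mL (concentration scales inversely with clearance).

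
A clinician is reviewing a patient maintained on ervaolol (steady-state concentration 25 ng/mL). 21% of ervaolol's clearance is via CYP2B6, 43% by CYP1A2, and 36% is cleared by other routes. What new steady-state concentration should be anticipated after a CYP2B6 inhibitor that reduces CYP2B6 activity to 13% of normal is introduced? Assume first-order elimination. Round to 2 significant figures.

31 ng/mL

The CYP2B6 pathway (21% of clearance) drops to 0.13× activity: 0.21 × 0.13 = 0.0273.
CYP1A2 (43%) and the residual 36% are unaffected.
New clearance relative to baseline: 0.0273 + 0.43 + 0.36 = 0.8173.
New steady-state concentration = baseline ÷ relative clearance = 25 / 0.8173 = 31 ng/mL.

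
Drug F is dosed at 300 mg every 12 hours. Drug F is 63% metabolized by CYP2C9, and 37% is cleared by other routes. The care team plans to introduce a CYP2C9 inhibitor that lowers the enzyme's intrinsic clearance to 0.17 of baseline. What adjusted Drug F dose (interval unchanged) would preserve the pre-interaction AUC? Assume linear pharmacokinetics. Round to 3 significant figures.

143 mg

The CYP2C9 pathway (63% of clearance) falls to 0.17× activity: 0.63 × 0.17 = 0.1071.
Non-CYP routes (37%) are unchanged.
CL_new/CL_old = 0.1071 + 0.37 = 0.4771.
Css,avg = (dose rate)/CL, so holding Css fixed requires dose ∝ CL: 300 × 0.4771 = 143 mg.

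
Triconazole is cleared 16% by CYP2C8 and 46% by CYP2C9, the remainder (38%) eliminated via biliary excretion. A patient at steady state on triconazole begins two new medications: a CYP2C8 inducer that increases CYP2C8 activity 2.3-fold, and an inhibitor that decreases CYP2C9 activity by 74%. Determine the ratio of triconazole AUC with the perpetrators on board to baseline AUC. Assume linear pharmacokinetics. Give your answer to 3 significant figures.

The CYP2C8 pathway (16% of clearance) increases to 2.3× activity: 0.16 × 2.3 = 0.368.
The CYP2C9 pathway (46% of clearance) drops to 0.26× activity: 0.46 × 0.26 = 0.1196.
Non-CYP routes (38%) are unchanged.
Relative clearance = 0.368 + 0.1196 + 0.38 = 0.8676.
Net AUC ratio = 1 / 0.8676 = 1.15.

1.15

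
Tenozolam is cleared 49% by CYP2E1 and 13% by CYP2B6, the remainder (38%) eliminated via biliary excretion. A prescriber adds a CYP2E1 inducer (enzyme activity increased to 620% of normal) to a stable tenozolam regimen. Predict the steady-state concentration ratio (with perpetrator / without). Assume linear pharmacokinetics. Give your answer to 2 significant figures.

The CYP2E1 pathway (49% of clearance) rises to 6.2× activity: 0.49 × 6.2 = 3.038.
CYP2B6 (13%) and the residual 38% are unaffected.
CL_new/CL_old = 3.038 + 0.13 + 0.38 = 3.548.
Since steady-state concentration ∝ 1/CL, the ratio is 1 / 3.548 = 0.28.

0.28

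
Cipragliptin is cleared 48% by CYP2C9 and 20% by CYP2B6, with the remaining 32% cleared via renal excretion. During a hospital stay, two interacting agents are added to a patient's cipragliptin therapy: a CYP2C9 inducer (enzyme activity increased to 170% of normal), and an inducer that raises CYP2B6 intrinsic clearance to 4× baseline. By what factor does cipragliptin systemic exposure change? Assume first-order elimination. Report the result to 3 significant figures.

The CYP2C9 pathway (48% of clearance) is boosted to 1.7× activity: 0.48 × 1.7 = 0.816.
The CYP2B6 pathway (20% of clearance) increases to 4× activity: 0.2 × 4 = 0.8.
The remaining 32% of clearance is unaffected.
New clearance relative to baseline: 0.816 + 0.8 + 0.32 = 1.936.
Because systemic exposure varies inversely with clearance, the combined effect is 1 / 1.936 = 0.517.

0.517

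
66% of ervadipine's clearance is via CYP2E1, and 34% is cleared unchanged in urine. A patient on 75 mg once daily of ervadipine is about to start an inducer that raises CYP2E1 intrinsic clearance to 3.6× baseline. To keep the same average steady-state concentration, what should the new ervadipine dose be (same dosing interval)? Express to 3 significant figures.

The CYP2E1 pathway (66% of clearance) is boosted to 3.6× activity: 0.66 × 3.6 = 2.376.
Non-CYP routes (34%) are unchanged.
New clearance relative to baseline: 2.376 + 0.34 = 2.716.
To maintain the same steady-state level, dose must scale with clearance: new dose = 75 × 2.716 = 204 mg.

204 mg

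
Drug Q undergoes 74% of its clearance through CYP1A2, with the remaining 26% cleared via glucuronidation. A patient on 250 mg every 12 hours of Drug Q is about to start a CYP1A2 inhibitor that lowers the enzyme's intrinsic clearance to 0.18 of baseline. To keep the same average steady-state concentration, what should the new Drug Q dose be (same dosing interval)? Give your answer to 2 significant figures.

98 mg

CYP1A2: 0.74 × 0.18 = 0.1332
Other: 0.26 (unchanged)
CL_new/CL_old = 0.1332 + 0.26 = 0.3932.
Css,avg = (dose rate)/CL, so holding Css fixed requires dose ∝ CL: 250 × 0.3932 = 98 mg.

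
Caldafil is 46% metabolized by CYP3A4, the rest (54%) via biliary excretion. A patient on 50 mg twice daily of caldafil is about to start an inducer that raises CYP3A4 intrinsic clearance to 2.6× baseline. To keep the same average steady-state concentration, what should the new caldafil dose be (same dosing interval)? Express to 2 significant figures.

The CYP3A4 pathway (46% of clearance) rises to 2.6× activity: 0.46 × 2.6 = 1.196.
The remaining 54% of clearance is unaffected.
New clearance relative to baseline: 1.196 + 0.54 = 1.736.
Css,avg = (dose rate)/CL, so holding Css fixed requires dose ∝ CL: 50 × 1.736 = 87 mg.

87 mg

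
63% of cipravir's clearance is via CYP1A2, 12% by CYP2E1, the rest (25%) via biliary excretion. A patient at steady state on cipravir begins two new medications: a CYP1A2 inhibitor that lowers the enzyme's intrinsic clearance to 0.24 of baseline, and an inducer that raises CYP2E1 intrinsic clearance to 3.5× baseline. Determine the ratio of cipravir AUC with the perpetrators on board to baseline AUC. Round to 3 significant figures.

The CYP1A2 pathway (63% of clearance) falls to 0.24× activity: 0.63 × 0.24 = 0.1512.
The CYP2E1 pathway (12% of clearance) is boosted to 3.5× activity: 0.12 × 3.5 = 0.42.
Non-CYP routes (25%) are unchanged.
Relative clearance = 0.1512 + 0.42 + 0.25 = 0.8212.
Because AUC varies inversely with clearance, the combined effect is 1 / 0.8212 = 1.22.

1.22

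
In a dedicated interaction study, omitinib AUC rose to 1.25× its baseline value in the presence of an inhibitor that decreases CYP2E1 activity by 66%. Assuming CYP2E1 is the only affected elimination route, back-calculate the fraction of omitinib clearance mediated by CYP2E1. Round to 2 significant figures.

Let fm be the CYP2E1 fraction. New clearance relative to baseline = fm × 0.34 + (1 − fm).
AUC ratio = 1 / (new CL fraction), so new CL fraction = 1 / 1.25 = 0.8.
fm × 0.34 + 1 − fm = 0.8  ⇒  fm × (0.34 − 1) = −0.2  ⇒  fm = 0.30.

0.30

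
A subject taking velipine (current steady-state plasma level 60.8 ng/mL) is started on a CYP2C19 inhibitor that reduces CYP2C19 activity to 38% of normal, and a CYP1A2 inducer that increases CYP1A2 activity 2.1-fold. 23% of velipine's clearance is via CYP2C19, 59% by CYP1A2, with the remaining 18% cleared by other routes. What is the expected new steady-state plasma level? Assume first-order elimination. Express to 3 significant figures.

40.4 ng/mL

CYP2C19: 0.23 × 0.38 = 0.0874
CYP1A2: 0.59 × 2.1 = 1.239
Other: 0.18 (unchanged)
New clearance relative to baseline: 0.0874 + 1.239 + 0.18 = 1.5064.
Dividing the baseline by the relative clearance: 60.8 / 1.5064 = 40.4 ng/mL.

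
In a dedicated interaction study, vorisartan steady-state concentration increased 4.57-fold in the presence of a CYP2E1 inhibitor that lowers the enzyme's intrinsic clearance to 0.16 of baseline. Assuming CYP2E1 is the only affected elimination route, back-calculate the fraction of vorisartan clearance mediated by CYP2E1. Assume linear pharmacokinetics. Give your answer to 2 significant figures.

0.93

CL'/CL = 1 / 4.57 = 0.2188
0.16·fm + (1 − fm) = 0.2188
fm = (0.2188 − 1) / (0.16 − 1) = 0.93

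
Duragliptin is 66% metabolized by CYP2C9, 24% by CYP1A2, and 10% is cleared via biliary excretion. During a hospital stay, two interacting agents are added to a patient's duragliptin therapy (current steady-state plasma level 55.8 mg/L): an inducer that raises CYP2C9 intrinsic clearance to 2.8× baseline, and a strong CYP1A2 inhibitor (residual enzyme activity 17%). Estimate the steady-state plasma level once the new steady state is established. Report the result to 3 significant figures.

The CYP2C9 pathway (66% of clearance) is boosted to 2.8× activity: 0.66 × 2.8 = 1.848.
The CYP1A2 pathway (24% of clearance) is reduced to 0.17× activity: 0.24 × 0.17 = 0.0408.
The remaining 10% of clearance is unaffected.
CL_new/CL_old = 1.848 + 0.0408 + 0.1 = 1.9888.
New steady-state plasma level = 55.8 / 1.9888 = 28.1 mg/L (concentration scales inversely with clearance).

28.1 mg/L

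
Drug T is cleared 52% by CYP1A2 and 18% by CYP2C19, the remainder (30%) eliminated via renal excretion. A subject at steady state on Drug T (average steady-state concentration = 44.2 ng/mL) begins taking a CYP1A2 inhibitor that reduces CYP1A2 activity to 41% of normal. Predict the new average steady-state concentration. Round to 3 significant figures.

63.8 ng/mL

CYP1A2: 0.52 × 0.41 = 0.2132
CYP2C19: 0.18 (unchanged)
Other: 0.3 (unchanged)
New clearance relative to baseline: 0.2132 + 0.18 + 0.3 = 0.6932.
With dosing unchanged, average steady-state concentration scales as 1/CL: 44.2 / 0.6932 = 63.8 ng/mL.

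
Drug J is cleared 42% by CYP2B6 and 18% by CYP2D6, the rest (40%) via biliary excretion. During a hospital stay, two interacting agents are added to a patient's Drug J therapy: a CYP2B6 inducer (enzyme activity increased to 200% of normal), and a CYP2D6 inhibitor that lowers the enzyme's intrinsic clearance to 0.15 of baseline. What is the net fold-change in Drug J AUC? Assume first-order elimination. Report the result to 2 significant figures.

CYP2B6: 0.42 × 2 = 0.84
CYP2D6: 0.18 × 0.15 = 0.027
Other: 0.4 (unchanged)
CL_new/CL_old = 0.84 + 0.027 + 0.4 = 1.267.
Net AUC ratio = 1 / 1.267 = 0.79.

0.79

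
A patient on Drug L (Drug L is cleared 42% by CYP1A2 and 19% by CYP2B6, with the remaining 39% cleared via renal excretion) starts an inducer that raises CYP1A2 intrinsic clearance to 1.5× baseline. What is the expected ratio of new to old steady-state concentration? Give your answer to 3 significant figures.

0.826

CYP1A2: 0.42 × 1.5 = 0.63
CYP2B6: 0.19 (unchanged)
Other: 0.39 (unchanged)
New clearance relative to baseline: 0.63 + 0.19 + 0.39 = 1.21.
Since steady-state concentration ∝ 1/CL, the ratio is 1 / 1.21 = 0.826.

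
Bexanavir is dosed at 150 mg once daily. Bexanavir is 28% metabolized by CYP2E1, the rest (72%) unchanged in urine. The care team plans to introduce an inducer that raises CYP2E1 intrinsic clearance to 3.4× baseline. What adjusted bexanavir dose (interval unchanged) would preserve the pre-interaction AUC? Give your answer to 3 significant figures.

CYP2E1: 0.28 × 3.4 = 0.952
Other: 0.72 (unchanged)
Relative clearance = 0.952 + 0.72 = 1.672.
To maintain the same steady-state level, dose must scale with clearance: new dose = 150 × 1.672 = 251 mg.

251 mg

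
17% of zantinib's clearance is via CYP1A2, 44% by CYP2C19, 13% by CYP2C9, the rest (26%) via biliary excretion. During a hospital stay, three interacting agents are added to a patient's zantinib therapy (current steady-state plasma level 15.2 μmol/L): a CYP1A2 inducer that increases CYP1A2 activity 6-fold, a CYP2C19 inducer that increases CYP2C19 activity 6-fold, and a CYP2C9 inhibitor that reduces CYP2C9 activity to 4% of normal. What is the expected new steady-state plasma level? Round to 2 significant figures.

3.9 μmol/L

The CYP1A2 pathway (17% of clearance) increases to 6× activity: 0.17 × 6 = 1.02.
The CYP2C19 pathway (44% of clearance) rises to 6× activity: 0.44 × 6 = 2.64.
The CYP2C9 pathway (13% of clearance) drops to 0.04× activity: 0.13 × 0.04 = 0.0052.
Non-CYP routes (26%) are unchanged.
New clearance relative to baseline: 1.02 + 2.64 + 0.0052 + 0.26 = 3.9252.
Steady-state plasma level ∝ 1/CL: new value = 15.2 / 3.9252 = 3.9 μmol/L.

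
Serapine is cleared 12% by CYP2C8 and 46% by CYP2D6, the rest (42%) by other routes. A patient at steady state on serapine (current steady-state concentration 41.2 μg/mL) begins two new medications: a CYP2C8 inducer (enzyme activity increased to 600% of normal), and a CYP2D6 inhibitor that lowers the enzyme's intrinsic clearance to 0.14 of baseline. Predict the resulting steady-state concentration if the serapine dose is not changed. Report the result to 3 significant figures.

The CYP2C8 pathway (12% of clearance) is boosted to 6× activity: 0.12 × 6 = 0.72.
The CYP2D6 pathway (46% of clearance) is reduced to 0.14× activity: 0.46 × 0.14 = 0.0644.
The remaining 42% of clearance is unaffected.
New clearance relative to baseline: 0.72 + 0.0644 + 0.42 = 1.2044.
Steady-state concentration ∝ 1/CL: new value = 41.2 / 1.2044 = 34.2 μg/mL.

34.2 μg/mL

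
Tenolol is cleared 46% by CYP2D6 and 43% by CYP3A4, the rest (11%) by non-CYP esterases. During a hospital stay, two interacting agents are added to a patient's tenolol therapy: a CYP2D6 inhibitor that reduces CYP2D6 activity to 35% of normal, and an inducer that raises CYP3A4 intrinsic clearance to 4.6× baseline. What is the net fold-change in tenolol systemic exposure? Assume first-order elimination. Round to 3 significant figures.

0.445

The CYP2D6 pathway (46% of clearance) falls to 0.35× activity: 0.46 × 0.35 = 0.161.
The CYP3A4 pathway (43% of clearance) rises to 4.6× activity: 0.43 × 4.6 = 1.978.
The remaining 11% of clearance is unaffected.
Relative clearance = 0.161 + 1.978 + 0.11 = 2.249.
Systemic exposure ∝ 1/CL: fold-change = 1 / 2.249 = 0.445.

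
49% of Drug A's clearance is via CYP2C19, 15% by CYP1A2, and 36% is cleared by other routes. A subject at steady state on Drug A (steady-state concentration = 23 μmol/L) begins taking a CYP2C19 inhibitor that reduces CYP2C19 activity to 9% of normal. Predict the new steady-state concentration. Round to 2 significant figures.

42 μmol/L

CYP2C19: 0.49 × 0.09 = 0.0441
CYP1A2: 0.15 (unchanged)
Other: 0.36 (unchanged)
Relative clearance = 0.0441 + 0.15 + 0.36 = 0.5541.
New steady-state concentration = baseline ÷ relative clearance = 23 / 0.5541 = 42 μmol/L.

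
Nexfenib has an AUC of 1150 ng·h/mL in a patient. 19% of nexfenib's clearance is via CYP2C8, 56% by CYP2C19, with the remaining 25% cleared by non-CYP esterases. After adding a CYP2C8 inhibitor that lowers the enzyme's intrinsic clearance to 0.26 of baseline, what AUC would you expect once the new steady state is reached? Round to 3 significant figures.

The CYP2C8 pathway (19% of clearance) drops to 0.26× activity: 0.19 × 0.26 = 0.0494.
CYP2C19 (56%) and the residual 25% are unaffected.
New clearance relative to baseline: 0.0494 + 0.56 + 0.25 = 0.8594.
With dosing unchanged, AUC scales as 1/CL: 1150 / 0.8594 = 1.34 × 10³ ng·h/mL.

1.34 × 10³ ng·h/mL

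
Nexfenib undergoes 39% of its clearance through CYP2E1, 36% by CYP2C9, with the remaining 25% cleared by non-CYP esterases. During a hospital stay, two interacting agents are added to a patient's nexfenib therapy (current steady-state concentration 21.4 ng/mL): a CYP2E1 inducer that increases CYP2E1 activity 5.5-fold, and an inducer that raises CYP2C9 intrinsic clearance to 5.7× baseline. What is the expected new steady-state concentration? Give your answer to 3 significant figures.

4.81 ng/mL

The CYP2E1 pathway (39% of clearance) rises to 5.5× activity: 0.39 × 5.5 = 2.145.
The CYP2C9 pathway (36% of clearance) rises to 5.7× activity: 0.36 × 5.7 = 2.052.
The remaining 25% of clearance is unaffected.
Relative clearance = 2.145 + 2.052 + 0.25 = 4.447.
New steady-state concentration = 21.4 / 4.447 = 4.81 ng/mL (concentration scales inversely with clearance).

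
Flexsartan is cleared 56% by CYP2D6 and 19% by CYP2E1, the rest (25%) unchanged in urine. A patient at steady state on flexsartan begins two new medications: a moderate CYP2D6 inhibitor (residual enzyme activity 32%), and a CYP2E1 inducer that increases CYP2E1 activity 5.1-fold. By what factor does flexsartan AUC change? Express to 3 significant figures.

0.715

CYP2D6: 0.56 × 0.32 = 0.1792
CYP2E1: 0.19 × 5.1 = 0.969
Other: 0.25 (unchanged)
Relative clearance = 0.1792 + 0.969 + 0.25 = 1.3982.
Net AUC ratio = 1 / 1.3982 = 0.715.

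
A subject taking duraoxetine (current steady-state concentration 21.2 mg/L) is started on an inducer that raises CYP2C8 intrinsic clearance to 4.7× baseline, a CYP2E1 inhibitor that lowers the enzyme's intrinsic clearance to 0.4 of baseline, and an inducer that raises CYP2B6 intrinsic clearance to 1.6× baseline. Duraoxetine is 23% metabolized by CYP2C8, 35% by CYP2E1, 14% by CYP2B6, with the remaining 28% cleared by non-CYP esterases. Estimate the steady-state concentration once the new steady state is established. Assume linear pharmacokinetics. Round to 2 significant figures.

12 mg/L

The CYP2C8 pathway (23% of clearance) increases to 4.7× activity: 0.23 × 4.7 = 1.081.
The CYP2E1 pathway (35% of clearance) falls to 0.4× activity: 0.35 × 0.4 = 0.14.
The CYP2B6 pathway (14% of clearance) is boosted to 1.6× activity: 0.14 × 1.6 = 0.224.
Non-CYP routes (28%) are unchanged.
Relative clearance = 1.081 + 0.14 + 0.224 + 0.28 = 1.725.
New steady-state concentration = 21.2 / 1.725 = 12 mg/L (concentration scales inversely with clearance).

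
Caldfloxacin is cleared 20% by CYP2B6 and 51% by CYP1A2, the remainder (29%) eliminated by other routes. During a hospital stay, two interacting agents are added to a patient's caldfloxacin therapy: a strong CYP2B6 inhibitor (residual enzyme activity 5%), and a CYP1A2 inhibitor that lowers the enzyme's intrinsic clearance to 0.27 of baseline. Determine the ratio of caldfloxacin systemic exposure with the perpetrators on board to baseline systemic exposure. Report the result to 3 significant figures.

The CYP2B6 pathway (20% of clearance) drops to 0.05× activity: 0.2 × 0.05 = 0.01.
The CYP1A2 pathway (51% of clearance) is reduced to 0.27× activity: 0.51 × 0.27 = 0.1377.
The remaining 29% of clearance is unaffected.
New clearance relative to baseline: 0.01 + 0.1377 + 0.29 = 0.4377.
Net systemic exposure ratio = 1 / 0.4377 = 2.28.

2.28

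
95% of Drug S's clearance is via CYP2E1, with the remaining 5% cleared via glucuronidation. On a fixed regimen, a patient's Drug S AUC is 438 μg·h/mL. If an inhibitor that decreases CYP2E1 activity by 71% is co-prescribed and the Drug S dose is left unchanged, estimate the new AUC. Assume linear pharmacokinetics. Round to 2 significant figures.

1.3 × 10³ μg·h/mL

The CYP2E1 pathway (95% of clearance) is reduced to 0.29× activity: 0.95 × 0.29 = 0.2755.
Non-CYP routes (5%) are unchanged.
Relative clearance = 0.2755 + 0.05 = 0.3255.
AUC ∝ 1/CL, so new value = 438 / 0.3255 = 1.3 × 10³ μg·h/mL.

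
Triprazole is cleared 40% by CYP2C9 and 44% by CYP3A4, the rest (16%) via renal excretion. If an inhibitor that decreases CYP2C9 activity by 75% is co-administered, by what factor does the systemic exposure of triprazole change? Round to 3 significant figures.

The CYP2C9 pathway (40% of clearance) falls to 0.25× activity: 0.4 × 0.25 = 0.1.
CYP3A4 (44%) and the residual 16% are unaffected.
New clearance relative to baseline: 0.1 + 0.44 + 0.16 = 0.7.
Systemic exposure ratio = CL_old/CL_new = 1 / 0.7 = 1.43.

1.43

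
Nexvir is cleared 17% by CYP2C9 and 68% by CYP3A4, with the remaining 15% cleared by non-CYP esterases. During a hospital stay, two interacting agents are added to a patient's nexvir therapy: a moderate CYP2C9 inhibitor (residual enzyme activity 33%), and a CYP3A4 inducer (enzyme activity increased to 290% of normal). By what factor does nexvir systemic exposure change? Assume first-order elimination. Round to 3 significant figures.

0.459

The CYP2C9 pathway (17% of clearance) is reduced to 0.33× activity: 0.17 × 0.33 = 0.0561.
The CYP3A4 pathway (68% of clearance) increases to 2.9× activity: 0.68 × 2.9 = 1.972.
The remaining 15% of clearance is unaffected.
New clearance relative to baseline: 0.0561 + 1.972 + 0.15 = 2.1781.
Because systemic exposure varies inversely with clearance, the combined effect is 1 / 2.1781 = 0.459.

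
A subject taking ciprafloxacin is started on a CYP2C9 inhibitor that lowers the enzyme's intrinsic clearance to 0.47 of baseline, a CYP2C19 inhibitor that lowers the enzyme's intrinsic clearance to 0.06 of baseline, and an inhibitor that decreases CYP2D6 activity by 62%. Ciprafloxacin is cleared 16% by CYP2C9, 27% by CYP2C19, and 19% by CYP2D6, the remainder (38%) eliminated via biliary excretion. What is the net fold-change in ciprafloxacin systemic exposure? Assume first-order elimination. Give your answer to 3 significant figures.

CYP2C9: 0.16 × 0.47 = 0.0752
CYP2C19: 0.27 × 0.06 = 0.0162
CYP2D6: 0.19 × 0.38 = 0.0722
Other: 0.38 (unchanged)
New clearance relative to baseline: 0.0752 + 0.0162 + 0.0722 + 0.38 = 0.5436.
Because systemic exposure varies inversely with clearance, the combined effect is 1 / 0.5436 = 1.84.

1.84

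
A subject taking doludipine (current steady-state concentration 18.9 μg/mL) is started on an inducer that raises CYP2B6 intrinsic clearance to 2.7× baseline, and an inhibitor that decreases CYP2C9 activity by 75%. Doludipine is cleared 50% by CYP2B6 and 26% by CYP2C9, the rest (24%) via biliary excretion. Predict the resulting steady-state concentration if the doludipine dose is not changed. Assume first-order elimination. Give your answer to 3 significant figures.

CYP2B6: 0.5 × 2.7 = 1.35
CYP2C9: 0.26 × 0.25 = 0.065
Other: 0.24 (unchanged)
CL_new/CL_old = 1.35 + 0.065 + 0.24 = 1.655.
Dividing the baseline by the relative clearance: 18.9 / 1.655 = 11.4 μg/mL.

11.4 μg/mL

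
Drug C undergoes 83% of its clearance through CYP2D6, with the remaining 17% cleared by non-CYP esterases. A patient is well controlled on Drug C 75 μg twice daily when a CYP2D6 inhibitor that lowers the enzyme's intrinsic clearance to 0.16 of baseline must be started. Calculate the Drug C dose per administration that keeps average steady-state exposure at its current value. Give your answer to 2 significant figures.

The CYP2D6 pathway (83% of clearance) falls to 0.16× activity: 0.83 × 0.16 = 0.1328.
The remaining 17% of clearance is unaffected.
CL_new/CL_old = 0.1328 + 0.17 = 0.3028.
Css,avg = (dose rate)/CL, so holding Css fixed requires dose ∝ CL: 75 × 0.3028 = 23 μg.

23 μg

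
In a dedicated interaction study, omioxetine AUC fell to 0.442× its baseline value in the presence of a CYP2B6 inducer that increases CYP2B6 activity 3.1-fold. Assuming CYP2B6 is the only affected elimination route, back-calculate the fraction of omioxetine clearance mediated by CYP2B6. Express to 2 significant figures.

Let fm be the CYP2B6 fraction. New clearance relative to baseline = fm × 3.1 + (1 − fm).
AUC ratio = 1 / (new CL fraction), so new CL fraction = 1 / 0.442 = 2.262.
fm × 3.1 + 1 − fm = 2.262  ⇒  fm × (3.1 − 1) = 1.262  ⇒  fm = 0.60.

0.60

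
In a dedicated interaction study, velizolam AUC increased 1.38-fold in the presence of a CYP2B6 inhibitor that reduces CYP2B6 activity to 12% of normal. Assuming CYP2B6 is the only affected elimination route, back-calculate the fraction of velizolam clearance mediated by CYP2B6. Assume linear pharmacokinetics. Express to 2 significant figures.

Let fm be the CYP2B6 fraction. New clearance relative to baseline = fm × 0.12 + (1 − fm).
AUC ratio = 1 / (new CL fraction), so new CL fraction = 1 / 1.38 = 0.7246.
fm × 0.12 + 1 − fm = 0.7246  ⇒  fm × (0.12 − 1) = −0.2754  ⇒  fm = 0.31.

0.31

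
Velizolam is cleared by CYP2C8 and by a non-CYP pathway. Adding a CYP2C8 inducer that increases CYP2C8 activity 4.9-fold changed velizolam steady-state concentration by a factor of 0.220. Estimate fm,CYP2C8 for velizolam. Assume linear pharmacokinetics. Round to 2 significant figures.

Let x = fm,CYP2C8. Because steady-state concentration ∝ 1/CL, relative clearance rose to 1/0.220 = 4.545.
Only the CYP2C8 route changed, so 4.545 = x·4.9 + (1 − x), giving x = 0.91.

0.91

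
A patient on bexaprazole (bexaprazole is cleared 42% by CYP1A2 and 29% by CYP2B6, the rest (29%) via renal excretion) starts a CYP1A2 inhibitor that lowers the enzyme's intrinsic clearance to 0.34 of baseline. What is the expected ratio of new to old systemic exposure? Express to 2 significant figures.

1.4

The CYP1A2 pathway (42% of clearance) drops to 0.34× activity: 0.42 × 0.34 = 0.1428.
CYP2B6 (29%) and the residual 29% are unaffected.
New clearance relative to baseline: 0.1428 + 0.29 + 0.29 = 0.7228.
Systemic exposure ratio = CL_old/CL_new = 1 / 0.7228 = 1.4.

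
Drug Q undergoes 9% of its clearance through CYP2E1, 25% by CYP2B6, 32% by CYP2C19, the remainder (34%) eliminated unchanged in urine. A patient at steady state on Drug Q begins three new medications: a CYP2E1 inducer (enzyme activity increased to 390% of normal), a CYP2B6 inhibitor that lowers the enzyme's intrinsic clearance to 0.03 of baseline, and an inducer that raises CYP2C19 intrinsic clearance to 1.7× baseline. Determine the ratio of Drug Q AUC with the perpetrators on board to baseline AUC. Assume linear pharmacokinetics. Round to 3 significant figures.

0.805

CYP2E1: 0.09 × 3.9 = 0.351
CYP2B6: 0.25 × 0.03 = 0.0075
CYP2C19: 0.32 × 1.7 = 0.544
Other: 0.34 (unchanged)
Relative clearance = 0.351 + 0.0075 + 0.544 + 0.34 = 1.2425.
AUC ∝ 1/CL: fold-change = 1 / 1.2425 = 0.805.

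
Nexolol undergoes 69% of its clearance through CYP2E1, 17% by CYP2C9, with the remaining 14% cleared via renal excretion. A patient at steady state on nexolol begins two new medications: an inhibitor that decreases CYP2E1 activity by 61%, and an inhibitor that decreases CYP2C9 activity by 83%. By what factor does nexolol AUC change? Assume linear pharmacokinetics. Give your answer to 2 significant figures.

2.3

The CYP2E1 pathway (69% of clearance) falls to 0.39× activity: 0.69 × 0.39 = 0.2691.
The CYP2C9 pathway (17% of clearance) drops to 0.17× activity: 0.17 × 0.17 = 0.0289.
Non-CYP routes (14%) are unchanged.
Relative clearance = 0.2691 + 0.0289 + 0.14 = 0.438.
AUC ∝ 1/CL: fold-change = 1 / 0.438 = 2.3.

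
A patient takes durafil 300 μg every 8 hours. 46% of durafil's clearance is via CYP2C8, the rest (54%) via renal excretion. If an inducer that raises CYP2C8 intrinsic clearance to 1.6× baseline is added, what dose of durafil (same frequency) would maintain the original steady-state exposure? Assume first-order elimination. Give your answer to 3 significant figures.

CYP2C8: 0.46 × 1.6 = 0.736
Other: 0.54 (unchanged)
New clearance relative to baseline: 0.736 + 0.54 = 1.276.
To maintain the same steady-state level, dose must scale with clearance: new dose = 300 × 1.276 = 383 μg.

383 μg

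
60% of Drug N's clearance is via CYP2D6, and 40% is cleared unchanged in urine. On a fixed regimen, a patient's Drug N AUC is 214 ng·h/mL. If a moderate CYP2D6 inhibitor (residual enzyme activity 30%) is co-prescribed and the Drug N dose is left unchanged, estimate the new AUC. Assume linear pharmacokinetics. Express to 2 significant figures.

The CYP2D6 pathway (60% of clearance) is reduced to 0.3× activity: 0.6 × 0.3 = 0.18.
The remaining 40% of clearance is unaffected.
CL_new/CL_old = 0.18 + 0.4 = 0.58.
With dosing unchanged, AUC scales as 1/CL: 214 / 0.58 = 3.7 × 10² ng·h/mL.

3.7 × 10² ng·h/mL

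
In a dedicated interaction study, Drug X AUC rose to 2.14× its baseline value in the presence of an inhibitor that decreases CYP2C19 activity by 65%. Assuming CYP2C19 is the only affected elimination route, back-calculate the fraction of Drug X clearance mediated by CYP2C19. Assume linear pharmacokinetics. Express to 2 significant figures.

CL'/CL = 1 / 2.14 = 0.4673
0.35·fm + (1 − fm) = 0.4673
fm = (0.4673 − 1) / (0.35 − 1) = 0.82

0.82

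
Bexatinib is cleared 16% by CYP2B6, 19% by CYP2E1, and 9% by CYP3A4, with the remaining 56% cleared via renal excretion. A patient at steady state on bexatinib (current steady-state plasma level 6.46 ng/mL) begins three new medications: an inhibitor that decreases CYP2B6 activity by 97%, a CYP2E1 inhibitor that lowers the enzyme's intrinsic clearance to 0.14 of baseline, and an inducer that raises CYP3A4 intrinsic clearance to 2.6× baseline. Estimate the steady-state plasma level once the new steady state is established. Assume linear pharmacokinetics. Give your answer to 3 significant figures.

7.83 ng/mL

The CYP2B6 pathway (16% of clearance) is reduced to 0.03× activity: 0.16 × 0.03 = 0.0048.
The CYP2E1 pathway (19% of clearance) is reduced to 0.14× activity: 0.19 × 0.14 = 0.0266.
The CYP3A4 pathway (9% of clearance) rises to 2.6× activity: 0.09 × 2.6 = 0.234.
The remaining 56% of clearance is unaffected.
Relative clearance = 0.0048 + 0.0266 + 0.234 + 0.56 = 0.8254.
New steady-state plasma level = 6.46 / 0.8254 = 7.83 ng/mL (concentration scales inversely with clearance).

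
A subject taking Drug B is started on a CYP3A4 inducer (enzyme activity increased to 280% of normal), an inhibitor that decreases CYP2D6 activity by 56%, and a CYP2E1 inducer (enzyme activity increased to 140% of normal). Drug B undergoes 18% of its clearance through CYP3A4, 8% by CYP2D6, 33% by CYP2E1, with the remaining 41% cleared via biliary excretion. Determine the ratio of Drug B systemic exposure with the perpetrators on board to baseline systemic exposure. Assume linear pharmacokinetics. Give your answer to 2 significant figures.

The CYP3A4 pathway (18% of clearance) rises to 2.8× activity: 0.18 × 2.8 = 0.504.
The CYP2D6 pathway (8% of clearance) falls to 0.44× activity: 0.08 × 0.44 = 0.0352.
The CYP2E1 pathway (33% of clearance) is boosted to 1.4× activity: 0.33 × 1.4 = 0.462.
Non-CYP routes (41%) are unchanged.
CL_new/CL_old = 0.504 + 0.0352 + 0.462 + 0.41 = 1.4112.
Systemic exposure ∝ 1/CL: fold-change = 1 / 1.4112 = 0.71.

0.71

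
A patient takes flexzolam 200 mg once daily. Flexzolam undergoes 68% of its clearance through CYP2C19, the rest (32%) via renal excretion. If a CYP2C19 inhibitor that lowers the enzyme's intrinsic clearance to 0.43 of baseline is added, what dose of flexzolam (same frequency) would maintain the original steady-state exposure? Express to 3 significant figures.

122 mg

The CYP2C19 pathway (68% of clearance) drops to 0.43× activity: 0.68 × 0.43 = 0.2924.
Non-CYP routes (32%) are unchanged.
New clearance relative to baseline: 0.2924 + 0.32 = 0.6124.
Exposure is unchanged when dose changes in proportion to clearance. New dose = 200 mg × 0.6124 = 122 mg.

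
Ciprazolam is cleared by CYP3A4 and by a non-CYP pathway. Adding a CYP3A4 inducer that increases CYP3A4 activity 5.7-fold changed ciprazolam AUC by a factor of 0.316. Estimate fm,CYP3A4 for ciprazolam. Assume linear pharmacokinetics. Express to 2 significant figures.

0.46

CL'/CL = 1 / 0.316 = 3.165
5.7·fm + (1 − fm) = 3.165
fm = (3.165 − 1) / (5.7 − 1) = 0.46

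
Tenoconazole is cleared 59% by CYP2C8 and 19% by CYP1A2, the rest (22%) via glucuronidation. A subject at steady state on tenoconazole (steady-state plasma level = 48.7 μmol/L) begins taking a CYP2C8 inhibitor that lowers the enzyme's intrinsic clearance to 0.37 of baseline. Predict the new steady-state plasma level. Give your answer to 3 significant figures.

77.5 μmol/L

The CYP2C8 pathway (59% of clearance) drops to 0.37× activity: 0.59 × 0.37 = 0.2183.
CYP1A2 (19%) and the residual 22% are unaffected.
Relative clearance = 0.2183 + 0.19 + 0.22 = 0.6283.
With dosing unchanged, steady-state plasma level scales as 1/CL: 48.7 / 0.6283 = 77.5 μmol/L.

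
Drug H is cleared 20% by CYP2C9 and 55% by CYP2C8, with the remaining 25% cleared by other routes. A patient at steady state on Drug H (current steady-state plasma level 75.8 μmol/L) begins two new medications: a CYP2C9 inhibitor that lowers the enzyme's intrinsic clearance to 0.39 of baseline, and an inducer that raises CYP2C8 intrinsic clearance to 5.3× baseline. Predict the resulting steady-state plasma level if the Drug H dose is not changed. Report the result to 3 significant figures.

23.4 μmol/L

CYP2C9: 0.2 × 0.39 = 0.078
CYP2C8: 0.55 × 5.3 = 2.915
Other: 0.25 (unchanged)
New clearance relative to baseline: 0.078 + 2.915 + 0.25 = 3.243.
Dividing the baseline by the relative clearance: 75.8 / 3.243 = 23.4 μmol/L.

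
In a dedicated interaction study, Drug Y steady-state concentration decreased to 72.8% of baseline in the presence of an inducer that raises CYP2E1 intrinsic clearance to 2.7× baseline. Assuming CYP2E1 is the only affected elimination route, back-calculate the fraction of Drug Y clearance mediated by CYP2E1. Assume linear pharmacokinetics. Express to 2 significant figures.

0.22

Let fm be the CYP2E1 fraction. New clearance relative to baseline = fm × 2.7 + (1 − fm).
Steady-state concentration ratio = 1 / (new CL fraction), so new CL fraction = 1 / 0.728 = 1.374.
fm × 2.7 + 1 − fm = 1.374  ⇒  fm × (2.7 − 1) = 0.3736  ⇒  fm = 0.22.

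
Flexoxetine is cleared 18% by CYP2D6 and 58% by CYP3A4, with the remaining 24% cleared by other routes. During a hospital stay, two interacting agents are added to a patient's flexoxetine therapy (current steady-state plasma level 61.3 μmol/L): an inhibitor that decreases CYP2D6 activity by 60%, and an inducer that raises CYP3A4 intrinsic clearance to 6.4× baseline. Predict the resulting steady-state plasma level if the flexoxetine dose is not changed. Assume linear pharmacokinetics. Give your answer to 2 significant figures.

15 μmol/L

The CYP2D6 pathway (18% of clearance) is reduced to 0.4× activity: 0.18 × 0.4 = 0.072.
The CYP3A4 pathway (58% of clearance) is boosted to 6.4× activity: 0.58 × 6.4 = 3.712.
The remaining 24% of clearance is unaffected.
Relative clearance = 0.072 + 3.712 + 0.24 = 4.024.
Steady-state plasma level ∝ 1/CL: new value = 61.3 / 4.024 = 15 μmol/L.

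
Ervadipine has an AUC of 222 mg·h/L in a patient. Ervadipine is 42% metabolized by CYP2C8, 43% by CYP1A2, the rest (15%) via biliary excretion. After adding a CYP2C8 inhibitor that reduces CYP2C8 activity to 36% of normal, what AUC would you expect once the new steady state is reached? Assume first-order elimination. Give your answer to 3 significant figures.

The CYP2C8 pathway (42% of clearance) falls to 0.36× activity: 0.42 × 0.36 = 0.1512.
CYP1A2 (43%) and the residual 15% are unaffected.
CL_new/CL_old = 0.1512 + 0.43 + 0.15 = 0.7312.
New AUC = baseline ÷ relative clearance = 222 / 0.7312 = 304 mg·h/L.

304 mg·h/L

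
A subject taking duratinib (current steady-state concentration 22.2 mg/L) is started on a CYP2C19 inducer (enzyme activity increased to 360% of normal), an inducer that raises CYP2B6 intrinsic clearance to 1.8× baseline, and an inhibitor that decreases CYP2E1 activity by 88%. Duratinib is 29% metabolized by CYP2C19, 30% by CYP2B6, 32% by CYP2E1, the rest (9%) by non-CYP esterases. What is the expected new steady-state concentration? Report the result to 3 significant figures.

The CYP2C19 pathway (29% of clearance) is boosted to 3.6× activity: 0.29 × 3.6 = 1.044.
The CYP2B6 pathway (30% of clearance) is boosted to 1.8× activity: 0.3 × 1.8 = 0.54.
The CYP2E1 pathway (32% of clearance) drops to 0.12× activity: 0.32 × 0.12 = 0.0384.
Non-CYP routes (9%) are unchanged.
New clearance relative to baseline: 1.044 + 0.54 + 0.0384 + 0.09 = 1.7124.
Dividing the baseline by the relative clearance: 22.2 / 1.7124 = 13.0 mg/L.

13.0 mg/L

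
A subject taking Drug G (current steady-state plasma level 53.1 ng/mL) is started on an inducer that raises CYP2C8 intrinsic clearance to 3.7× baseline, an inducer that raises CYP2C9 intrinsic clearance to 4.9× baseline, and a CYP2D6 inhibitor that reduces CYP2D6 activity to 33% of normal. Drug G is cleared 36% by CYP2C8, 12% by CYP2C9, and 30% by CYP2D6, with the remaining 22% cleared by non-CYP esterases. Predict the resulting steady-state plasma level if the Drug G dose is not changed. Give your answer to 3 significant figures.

23.7 ng/mL

The CYP2C8 pathway (36% of clearance) rises to 3.7× activity: 0.36 × 3.7 = 1.332.
The CYP2C9 pathway (12% of clearance) is boosted to 4.9× activity: 0.12 × 4.9 = 0.588.
The CYP2D6 pathway (30% of clearance) drops to 0.33× activity: 0.3 × 0.33 = 0.099.
Non-CYP routes (22%) are unchanged.
Relative clearance = 1.332 + 0.588 + 0.099 + 0.22 = 2.239.
Dividing the baseline by the relative clearance: 53.1 / 2.239 = 23.7 ng/mL.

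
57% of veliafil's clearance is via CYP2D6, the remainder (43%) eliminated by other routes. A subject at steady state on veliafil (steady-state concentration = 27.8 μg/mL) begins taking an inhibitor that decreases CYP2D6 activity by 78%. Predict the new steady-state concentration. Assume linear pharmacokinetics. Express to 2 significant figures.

50 μg/mL

The CYP2D6 pathway (57% of clearance) drops to 0.22× activity: 0.57 × 0.22 = 0.1254.
The remaining 43% of clearance is unaffected.
CL_new/CL_old = 0.1254 + 0.43 = 0.5554.
With dosing unchanged, steady-state concentration scales as 1/CL: 27.8 / 0.5554 = 50 μg/mL.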